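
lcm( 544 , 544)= 544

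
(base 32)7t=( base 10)253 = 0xfd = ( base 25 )a3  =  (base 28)91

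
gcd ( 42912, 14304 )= 14304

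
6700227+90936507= 97636734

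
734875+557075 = 1291950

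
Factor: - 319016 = -2^3*39877^1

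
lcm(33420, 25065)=100260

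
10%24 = 10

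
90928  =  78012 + 12916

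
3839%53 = 23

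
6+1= 7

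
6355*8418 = 53496390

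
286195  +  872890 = 1159085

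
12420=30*414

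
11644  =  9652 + 1992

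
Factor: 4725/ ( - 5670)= - 2^ ( -1)*3^( -1 ) * 5^1=- 5/6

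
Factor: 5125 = 5^3*41^1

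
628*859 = 539452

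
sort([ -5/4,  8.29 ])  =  [ - 5/4, 8.29 ] 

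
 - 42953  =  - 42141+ - 812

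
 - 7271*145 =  - 1054295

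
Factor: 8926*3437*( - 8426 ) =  - 258498406012 = - 2^2*7^1*11^1*383^1*491^1*4463^1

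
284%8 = 4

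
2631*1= 2631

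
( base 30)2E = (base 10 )74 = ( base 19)3h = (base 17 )46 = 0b1001010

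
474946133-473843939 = 1102194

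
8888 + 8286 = 17174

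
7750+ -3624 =4126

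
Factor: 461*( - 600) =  - 276600 = -2^3*3^1*5^2*461^1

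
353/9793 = 353/9793 = 0.04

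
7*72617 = 508319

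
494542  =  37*13366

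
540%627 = 540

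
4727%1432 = 431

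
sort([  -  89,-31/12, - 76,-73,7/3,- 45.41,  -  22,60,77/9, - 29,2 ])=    [ -89, - 76,  -  73,- 45.41, - 29, - 22, - 31/12,2,7/3, 77/9, 60 ] 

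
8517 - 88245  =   - 79728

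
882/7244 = 441/3622 = 0.12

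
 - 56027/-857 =65 +322/857=65.38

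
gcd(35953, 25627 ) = 1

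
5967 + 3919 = 9886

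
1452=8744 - 7292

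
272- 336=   -  64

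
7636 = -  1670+9306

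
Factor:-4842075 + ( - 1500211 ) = - 2^1*3171143^1  =  - 6342286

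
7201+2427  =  9628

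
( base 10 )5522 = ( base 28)716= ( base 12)3242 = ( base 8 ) 12622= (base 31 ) 5n4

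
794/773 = 1 +21/773= 1.03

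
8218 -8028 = 190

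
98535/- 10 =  - 9854+1/2= - 9853.50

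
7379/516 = 14+155/516 = 14.30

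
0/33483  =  0= 0.00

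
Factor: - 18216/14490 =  - 44/35 = - 2^2 * 5^(-1 )*7^( - 1 ) * 11^1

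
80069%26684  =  17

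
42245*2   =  84490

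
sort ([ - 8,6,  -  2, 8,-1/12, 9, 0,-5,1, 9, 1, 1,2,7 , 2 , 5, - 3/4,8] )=[ - 8,  -  5,- 2,  -  3/4,-1/12, 0,1,  1, 1, 2, 2,5, 6,7,  8 , 8,9, 9 ]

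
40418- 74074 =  - 33656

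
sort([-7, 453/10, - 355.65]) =[-355.65, - 7, 453/10 ]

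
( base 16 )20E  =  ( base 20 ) 166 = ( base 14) 298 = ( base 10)526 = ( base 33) FV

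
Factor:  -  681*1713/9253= - 1166553/9253 = - 3^2*19^( - 1 ) *227^1* 487^ ( - 1)*571^1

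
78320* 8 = 626560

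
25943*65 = 1686295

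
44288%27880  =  16408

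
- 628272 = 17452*( - 36 )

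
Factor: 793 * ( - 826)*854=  - 2^2 * 7^2*13^1 *59^1 * 61^2 = - 559385372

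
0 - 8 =  -  8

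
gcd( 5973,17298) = 3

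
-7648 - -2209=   -  5439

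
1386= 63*22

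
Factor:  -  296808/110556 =-2^1*3^( - 1)*37^(- 1)*149^1 = -298/111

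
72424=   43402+29022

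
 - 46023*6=-276138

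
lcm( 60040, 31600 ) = 600400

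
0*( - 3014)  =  0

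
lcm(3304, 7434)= 29736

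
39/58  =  39/58=0.67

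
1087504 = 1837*592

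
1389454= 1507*922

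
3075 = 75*41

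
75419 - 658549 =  - 583130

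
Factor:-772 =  - 2^2 * 193^1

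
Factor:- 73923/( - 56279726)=2^(-1)*3^1*41^1*601^1 * 28139863^( - 1)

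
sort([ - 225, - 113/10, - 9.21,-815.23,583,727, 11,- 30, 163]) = [ - 815.23,-225, - 30, - 113/10, - 9.21, 11,163,583, 727] 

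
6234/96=64 + 15/16=64.94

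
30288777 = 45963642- 15674865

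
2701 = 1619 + 1082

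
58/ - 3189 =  - 58/3189 = - 0.02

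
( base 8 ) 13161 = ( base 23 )aji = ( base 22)BJ3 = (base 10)5745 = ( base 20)e75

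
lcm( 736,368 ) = 736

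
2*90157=180314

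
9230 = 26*355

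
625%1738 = 625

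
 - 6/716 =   -  1 + 355/358=   - 0.01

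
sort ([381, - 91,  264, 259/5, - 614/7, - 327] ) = [ - 327, - 91, - 614/7, 259/5, 264, 381]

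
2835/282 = 945/94=10.05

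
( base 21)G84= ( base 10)7228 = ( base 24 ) CD4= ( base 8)16074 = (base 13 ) 33A0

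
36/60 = 3/5 =0.60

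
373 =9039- 8666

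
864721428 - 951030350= -86308922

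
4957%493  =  27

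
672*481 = 323232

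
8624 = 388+8236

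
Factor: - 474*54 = -25596 = -2^2*3^4*79^1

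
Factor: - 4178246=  - 2^1*2089123^1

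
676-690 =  - 14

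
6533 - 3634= 2899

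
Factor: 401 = 401^1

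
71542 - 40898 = 30644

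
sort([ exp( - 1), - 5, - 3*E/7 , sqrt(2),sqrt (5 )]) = [ - 5, - 3*E/7,exp ( - 1 ),sqrt(2 ),sqrt(5 )]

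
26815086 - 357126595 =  - 330311509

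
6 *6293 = 37758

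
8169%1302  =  357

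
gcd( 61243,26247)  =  8749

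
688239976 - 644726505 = 43513471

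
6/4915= 6/4915 = 0.00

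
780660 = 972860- 192200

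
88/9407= 88/9407 = 0.01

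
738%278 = 182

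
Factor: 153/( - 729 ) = - 17/81 = -3^( - 4) * 17^1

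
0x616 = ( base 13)92b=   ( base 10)1558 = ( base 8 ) 3026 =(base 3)2010201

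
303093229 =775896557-472803328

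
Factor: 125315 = 5^1*71^1 * 353^1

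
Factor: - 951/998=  - 2^( -1)*3^1 *317^1*499^( - 1) 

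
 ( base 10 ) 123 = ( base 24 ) 53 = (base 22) 5D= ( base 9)146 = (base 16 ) 7b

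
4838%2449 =2389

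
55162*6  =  330972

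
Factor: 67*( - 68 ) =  - 4556 = - 2^2*17^1*67^1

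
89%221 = 89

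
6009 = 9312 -3303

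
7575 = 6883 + 692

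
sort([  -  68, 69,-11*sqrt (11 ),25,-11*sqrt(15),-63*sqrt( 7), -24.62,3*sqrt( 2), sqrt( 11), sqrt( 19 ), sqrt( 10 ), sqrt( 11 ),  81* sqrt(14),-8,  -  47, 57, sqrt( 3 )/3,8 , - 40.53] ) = [ - 63*sqrt( 7), - 68,-47,  -  11*sqrt( 15),-40.53, - 11*sqrt (11), - 24.62,  -  8, sqrt (3)/3,sqrt( 10), sqrt( 11 ), sqrt (11),3*sqrt ( 2),sqrt (19), 8, 25,57,69 , 81*sqrt( 14) ] 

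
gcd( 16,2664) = 8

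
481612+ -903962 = - 422350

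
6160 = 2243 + 3917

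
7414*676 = 5011864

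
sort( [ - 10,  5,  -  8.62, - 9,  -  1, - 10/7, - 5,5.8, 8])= [ - 10, - 9, - 8.62, - 5,-10/7, - 1,  5, 5.8, 8]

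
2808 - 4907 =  - 2099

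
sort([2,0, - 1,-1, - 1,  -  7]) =[ - 7, - 1, - 1, -1, 0, 2]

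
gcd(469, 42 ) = 7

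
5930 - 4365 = 1565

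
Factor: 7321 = 7321^1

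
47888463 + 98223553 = 146112016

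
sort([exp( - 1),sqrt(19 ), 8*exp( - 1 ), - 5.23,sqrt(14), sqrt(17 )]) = [-5.23, exp( - 1),8*exp( - 1),sqrt( 14 ) , sqrt(17 ),sqrt(19 )]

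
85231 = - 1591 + 86822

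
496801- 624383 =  - 127582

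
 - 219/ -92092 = 219/92092 = 0.00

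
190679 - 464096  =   - 273417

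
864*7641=6601824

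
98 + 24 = 122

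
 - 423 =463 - 886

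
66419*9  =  597771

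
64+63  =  127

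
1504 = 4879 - 3375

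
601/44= 601/44 = 13.66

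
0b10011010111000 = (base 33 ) 93c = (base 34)8ji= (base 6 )113520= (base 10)9912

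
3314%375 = 314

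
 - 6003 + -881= - 6884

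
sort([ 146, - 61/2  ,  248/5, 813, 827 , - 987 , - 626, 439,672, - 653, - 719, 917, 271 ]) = [ - 987, - 719, - 653, - 626, - 61/2,  248/5,146, 271, 439,672,  813, 827,917 ]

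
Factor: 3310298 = 2^1*23^1*71963^1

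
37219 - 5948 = 31271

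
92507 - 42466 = 50041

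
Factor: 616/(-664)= - 7^1*11^1*83^( - 1) = - 77/83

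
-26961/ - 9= 8987/3 = 2995.67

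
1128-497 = 631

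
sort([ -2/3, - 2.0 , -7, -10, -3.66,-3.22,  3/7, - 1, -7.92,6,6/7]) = [ -10, - 7.92,-7, - 3.66, - 3.22, - 2.0, - 1 , - 2/3 , 3/7,6/7, 6 ]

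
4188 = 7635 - 3447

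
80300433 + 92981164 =173281597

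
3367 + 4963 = 8330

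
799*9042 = 7224558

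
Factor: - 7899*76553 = - 604692147 =- 3^1*37^1*2069^1*2633^1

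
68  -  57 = 11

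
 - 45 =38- 83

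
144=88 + 56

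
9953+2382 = 12335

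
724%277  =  170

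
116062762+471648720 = 587711482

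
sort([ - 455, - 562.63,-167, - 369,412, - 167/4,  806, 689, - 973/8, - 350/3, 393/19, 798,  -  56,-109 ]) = [ - 562.63, - 455,-369, -167,-973/8, -350/3, - 109,  -  56, - 167/4,393/19,412,689,798,806]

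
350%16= 14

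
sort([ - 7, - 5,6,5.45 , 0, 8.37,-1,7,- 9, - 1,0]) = [-9, -7, -5,- 1, -1, 0,0,5.45, 6, 7, 8.37] 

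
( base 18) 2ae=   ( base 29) 101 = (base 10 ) 842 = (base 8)1512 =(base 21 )1j2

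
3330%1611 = 108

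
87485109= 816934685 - 729449576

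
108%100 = 8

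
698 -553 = 145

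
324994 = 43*7558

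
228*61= 13908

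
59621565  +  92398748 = 152020313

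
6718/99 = 6718/99  =  67.86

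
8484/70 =606/5 =121.20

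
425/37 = 425/37 = 11.49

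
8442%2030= 322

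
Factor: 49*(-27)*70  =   - 92610 = - 2^1*3^3 *5^1*7^3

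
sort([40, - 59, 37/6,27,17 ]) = [ - 59,37/6,17,27,40] 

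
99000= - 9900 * ( - 10) 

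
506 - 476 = 30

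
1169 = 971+198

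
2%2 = 0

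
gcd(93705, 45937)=1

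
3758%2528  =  1230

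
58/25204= 29/12602= 0.00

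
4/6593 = 4/6593=0.00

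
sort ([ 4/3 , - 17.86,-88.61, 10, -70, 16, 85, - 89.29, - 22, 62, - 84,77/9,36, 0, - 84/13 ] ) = [- 89.29, - 88.61,-84, - 70, - 22  , - 17.86, - 84/13 , 0,4/3, 77/9, 10, 16 , 36,62 , 85]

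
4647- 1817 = 2830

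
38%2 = 0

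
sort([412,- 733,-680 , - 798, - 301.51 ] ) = [ -798, - 733,-680, - 301.51 , 412]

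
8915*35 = 312025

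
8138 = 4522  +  3616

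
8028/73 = 109+71/73 = 109.97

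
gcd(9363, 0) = 9363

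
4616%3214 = 1402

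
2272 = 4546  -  2274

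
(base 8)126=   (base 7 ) 152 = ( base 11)79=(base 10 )86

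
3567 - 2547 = 1020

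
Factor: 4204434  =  2^1*3^1*13^1*19^1*2837^1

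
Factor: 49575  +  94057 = 143632  =  2^4*47^1*191^1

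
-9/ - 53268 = 3/17756 = 0.00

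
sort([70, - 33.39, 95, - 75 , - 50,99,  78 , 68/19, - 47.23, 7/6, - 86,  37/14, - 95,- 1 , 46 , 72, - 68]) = [ - 95, - 86, - 75, - 68, - 50, - 47.23, - 33.39, - 1, 7/6, 37/14, 68/19, 46, 70, 72,  78,95, 99] 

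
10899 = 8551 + 2348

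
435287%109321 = 107324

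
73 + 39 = 112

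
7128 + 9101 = 16229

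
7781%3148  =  1485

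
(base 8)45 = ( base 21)1g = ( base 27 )1a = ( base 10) 37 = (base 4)211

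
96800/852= 24200/213 =113.62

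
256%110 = 36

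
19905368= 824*24157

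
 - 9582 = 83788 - 93370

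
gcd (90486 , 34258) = 2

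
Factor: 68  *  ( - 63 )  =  -4284 = - 2^2*3^2*7^1 * 17^1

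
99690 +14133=113823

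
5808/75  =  1936/25 =77.44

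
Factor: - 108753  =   - 3^1*36251^1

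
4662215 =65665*71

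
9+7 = 16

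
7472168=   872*8569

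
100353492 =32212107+68141385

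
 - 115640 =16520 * ( - 7 )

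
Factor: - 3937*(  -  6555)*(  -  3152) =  - 81343774320 = - 2^4*3^1*5^1*19^1 * 23^1*31^1*127^1*197^1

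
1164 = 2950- 1786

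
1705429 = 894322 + 811107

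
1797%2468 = 1797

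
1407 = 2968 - 1561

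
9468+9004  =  18472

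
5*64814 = 324070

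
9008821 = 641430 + 8367391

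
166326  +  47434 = 213760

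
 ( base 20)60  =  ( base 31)3r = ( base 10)120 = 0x78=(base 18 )6c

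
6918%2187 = 357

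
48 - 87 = - 39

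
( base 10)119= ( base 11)A9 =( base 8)167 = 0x77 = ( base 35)3E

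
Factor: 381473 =433^1*881^1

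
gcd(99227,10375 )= 1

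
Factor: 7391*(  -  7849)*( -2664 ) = 154543858776 =2^3 * 3^2 * 19^1*37^1*47^1*167^1*389^1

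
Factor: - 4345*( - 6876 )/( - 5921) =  - 2^2*3^2*5^1*11^1*31^(-1)*79^1 = -  156420/31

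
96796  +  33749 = 130545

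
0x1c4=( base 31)EI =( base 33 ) dn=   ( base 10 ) 452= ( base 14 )244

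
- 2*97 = -194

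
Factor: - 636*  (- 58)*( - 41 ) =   -  2^3*3^1*29^1*41^1*53^1=- 1512408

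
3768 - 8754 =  - 4986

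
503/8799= 503/8799= 0.06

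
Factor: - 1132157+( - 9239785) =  - 10371942= - 2^1*3^3*7^1*23^1*1193^1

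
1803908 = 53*34036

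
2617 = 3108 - 491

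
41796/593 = 41796/593 = 70.48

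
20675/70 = 4135/14 = 295.36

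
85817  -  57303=28514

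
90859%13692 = 8707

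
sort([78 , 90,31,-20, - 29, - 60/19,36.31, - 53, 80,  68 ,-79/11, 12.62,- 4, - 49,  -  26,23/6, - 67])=[ - 67, - 53, - 49, - 29 ,-26, - 20, - 79/11,-4,-60/19,23/6,12.62,31 , 36.31, 68,78 , 80,90]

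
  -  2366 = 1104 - 3470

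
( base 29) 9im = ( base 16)1fb1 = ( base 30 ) 90d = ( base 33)7ES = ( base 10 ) 8113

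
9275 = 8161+1114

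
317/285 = 1 + 32/285=1.11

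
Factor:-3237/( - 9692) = 2^( - 2)*3^1 * 13^1 * 83^1*2423^( - 1) 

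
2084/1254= 1042/627 = 1.66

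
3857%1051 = 704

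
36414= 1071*34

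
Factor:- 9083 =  -31^1*293^1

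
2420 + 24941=27361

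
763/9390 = 763/9390 = 0.08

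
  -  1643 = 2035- 3678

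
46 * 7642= 351532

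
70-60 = 10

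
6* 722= 4332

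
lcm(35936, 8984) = 35936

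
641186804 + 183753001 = 824939805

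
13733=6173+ 7560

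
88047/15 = 5869 + 4/5 = 5869.80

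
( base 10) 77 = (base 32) 2d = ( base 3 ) 2212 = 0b1001101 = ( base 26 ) 2P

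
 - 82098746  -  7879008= -89977754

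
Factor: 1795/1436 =5/4=2^(  -  2) * 5^1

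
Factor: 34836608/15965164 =8709152/3991291 = 2^5 * 59^ (-1)*61^( -1)*127^1*1109^( - 1 )*2143^1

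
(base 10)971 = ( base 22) 203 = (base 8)1713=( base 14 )4D5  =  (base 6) 4255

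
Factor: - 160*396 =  - 2^7*3^2*5^1*11^1 = - 63360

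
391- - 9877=10268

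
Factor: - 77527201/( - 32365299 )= 3^( - 1) *19^1*163^1 * 281^(-1 )*25033^1 * 38393^( - 1 )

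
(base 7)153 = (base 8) 127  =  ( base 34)2J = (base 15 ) 5C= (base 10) 87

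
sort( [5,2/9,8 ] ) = [2/9,5,8 ]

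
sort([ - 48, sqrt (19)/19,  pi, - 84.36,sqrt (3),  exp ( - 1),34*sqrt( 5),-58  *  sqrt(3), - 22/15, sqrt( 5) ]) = [ - 58*sqrt( 3 ), - 84.36, -48,-22/15,sqrt( 19 )/19,exp( - 1 ),sqrt( 3),sqrt( 5 ),pi,34*sqrt (5) ]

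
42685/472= 90 + 205/472= 90.43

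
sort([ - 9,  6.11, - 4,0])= [ - 9 ,  -  4, 0, 6.11]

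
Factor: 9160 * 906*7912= 65661371520 = 2^7*3^1*5^1*23^1*43^1*151^1*229^1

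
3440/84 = 40+20/21 = 40.95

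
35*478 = 16730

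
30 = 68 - 38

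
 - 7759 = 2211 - 9970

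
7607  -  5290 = 2317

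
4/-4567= - 4/4567=- 0.00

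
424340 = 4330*98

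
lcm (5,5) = 5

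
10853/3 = 3617  +  2/3 = 3617.67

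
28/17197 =28/17197 = 0.00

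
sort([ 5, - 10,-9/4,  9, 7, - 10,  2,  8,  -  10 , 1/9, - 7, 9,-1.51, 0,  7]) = [ - 10, - 10, - 10, -7,  -  9/4, - 1.51,  0, 1/9, 2,5,  7,7 , 8,  9 , 9 ] 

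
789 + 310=1099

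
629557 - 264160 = 365397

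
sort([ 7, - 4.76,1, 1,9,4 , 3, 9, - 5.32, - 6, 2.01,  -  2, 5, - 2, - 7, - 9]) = [-9,-7, - 6 ,-5.32,-4.76, - 2, - 2, 1,  1, 2.01, 3, 4,5,7 , 9,9]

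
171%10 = 1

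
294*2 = 588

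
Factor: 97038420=2^2*3^1*5^1*37^1*43711^1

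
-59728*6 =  - 358368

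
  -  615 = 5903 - 6518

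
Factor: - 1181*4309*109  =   - 31^1*109^1*139^1* 1181^1 = - 554693261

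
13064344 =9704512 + 3359832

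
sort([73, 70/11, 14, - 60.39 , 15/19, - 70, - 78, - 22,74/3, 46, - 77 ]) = [ - 78, - 77, - 70, - 60.39 , - 22,15/19,70/11, 14,74/3, 46,73]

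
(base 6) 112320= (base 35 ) 7ty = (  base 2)10010110011000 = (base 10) 9624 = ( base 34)8B2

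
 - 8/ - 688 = 1/86= 0.01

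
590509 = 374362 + 216147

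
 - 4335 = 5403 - 9738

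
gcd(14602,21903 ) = 7301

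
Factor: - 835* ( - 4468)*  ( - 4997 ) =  - 2^2*5^1*19^1*167^1*263^1*1117^1 = - 18642707660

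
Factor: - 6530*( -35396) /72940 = 11556794/3647 = 2^1 *7^( - 1)*521^ ( - 1)*653^1* 8849^1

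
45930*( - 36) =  - 1653480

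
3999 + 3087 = 7086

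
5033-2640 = 2393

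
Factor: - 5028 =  - 2^2*3^1*419^1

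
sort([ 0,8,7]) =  [0 , 7, 8 ]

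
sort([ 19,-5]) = [ - 5, 19 ]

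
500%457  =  43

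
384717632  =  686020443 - 301302811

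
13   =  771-758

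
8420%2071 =136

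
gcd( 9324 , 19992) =84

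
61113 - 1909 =59204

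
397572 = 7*56796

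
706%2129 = 706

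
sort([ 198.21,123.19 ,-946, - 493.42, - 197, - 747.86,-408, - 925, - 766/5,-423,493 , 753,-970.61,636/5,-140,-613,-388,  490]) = [  -  970.61,-946, -925 , - 747.86, - 613,-493.42, - 423,-408,-388, - 197, - 766/5,-140,123.19,636/5,  198.21,490, 493,753]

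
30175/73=30175/73= 413.36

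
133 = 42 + 91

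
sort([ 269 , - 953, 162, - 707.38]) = [ - 953  , - 707.38, 162,269] 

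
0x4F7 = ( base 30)1cb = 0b10011110111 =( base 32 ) 17n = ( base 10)1271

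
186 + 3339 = 3525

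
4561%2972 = 1589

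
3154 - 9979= - 6825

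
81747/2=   81747/2=40873.50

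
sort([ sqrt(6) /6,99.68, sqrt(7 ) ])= [sqrt(6)/6 , sqrt(7 ) , 99.68 ]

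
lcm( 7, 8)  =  56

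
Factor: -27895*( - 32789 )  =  914649155 = 5^1 * 7^1*797^1*32789^1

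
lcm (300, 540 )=2700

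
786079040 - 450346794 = 335732246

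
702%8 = 6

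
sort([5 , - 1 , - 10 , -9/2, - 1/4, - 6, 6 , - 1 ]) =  [ - 10, - 6,  -  9/2, - 1, - 1, - 1/4,  5,6]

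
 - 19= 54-73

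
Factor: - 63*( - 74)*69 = 321678 = 2^1* 3^3 * 7^1*23^1*37^1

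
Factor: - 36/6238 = -2^1*  3^2*3119^( - 1) = - 18/3119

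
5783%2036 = 1711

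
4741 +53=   4794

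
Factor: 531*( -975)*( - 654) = 2^1*3^4*5^2*13^1*59^1*109^1 = 338592150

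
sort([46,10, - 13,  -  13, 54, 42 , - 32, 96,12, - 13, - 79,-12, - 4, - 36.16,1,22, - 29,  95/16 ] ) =[ - 79, - 36.16, - 32, - 29, - 13, - 13, - 13, - 12, - 4,  1 , 95/16, 10,12, 22, 42, 46,54,  96]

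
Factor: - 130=-2^1*5^1*13^1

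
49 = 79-30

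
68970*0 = 0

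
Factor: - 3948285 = - 3^1*5^1*11^1*23929^1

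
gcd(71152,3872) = 16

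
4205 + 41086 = 45291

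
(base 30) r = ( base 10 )27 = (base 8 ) 33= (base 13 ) 21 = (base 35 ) R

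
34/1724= 17/862=0.02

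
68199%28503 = 11193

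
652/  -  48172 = -1+11880/12043=-  0.01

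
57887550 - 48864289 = 9023261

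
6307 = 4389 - -1918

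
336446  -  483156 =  - 146710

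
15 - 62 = -47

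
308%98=14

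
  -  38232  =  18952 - 57184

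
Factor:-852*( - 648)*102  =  56313792 = 2^6*3^6*17^1*71^1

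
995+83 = 1078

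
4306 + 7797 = 12103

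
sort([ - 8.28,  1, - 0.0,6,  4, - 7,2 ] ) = [ - 8.28, - 7, - 0.0, 1, 2,4,6 ]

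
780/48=65/4 =16.25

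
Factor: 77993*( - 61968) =-2^4 * 3^1*23^1*1291^1*3391^1 = - 4833070224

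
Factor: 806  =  2^1*13^1*31^1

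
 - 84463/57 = -84463/57 = -1481.81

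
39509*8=316072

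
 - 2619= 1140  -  3759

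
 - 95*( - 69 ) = 6555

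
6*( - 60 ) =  - 360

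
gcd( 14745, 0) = 14745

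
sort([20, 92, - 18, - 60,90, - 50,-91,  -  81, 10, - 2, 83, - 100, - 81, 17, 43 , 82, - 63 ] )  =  [ - 100 ,-91, - 81, - 81, - 63,- 60,- 50, - 18, - 2, 10,17,  20,  43,82 , 83,90,92]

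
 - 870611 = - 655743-214868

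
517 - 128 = 389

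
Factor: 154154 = 2^1*7^2*11^2*13^1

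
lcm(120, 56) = 840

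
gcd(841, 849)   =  1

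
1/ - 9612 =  - 1+9611/9612 = - 0.00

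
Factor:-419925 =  - 3^1*5^2 * 11^1*509^1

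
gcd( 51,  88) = 1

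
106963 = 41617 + 65346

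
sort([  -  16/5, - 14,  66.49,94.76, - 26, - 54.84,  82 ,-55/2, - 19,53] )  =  [ - 54.84,-55/2, - 26, - 19, - 14, - 16/5,53,66.49, 82,  94.76 ] 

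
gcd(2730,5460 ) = 2730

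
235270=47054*5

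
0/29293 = 0  =  0.00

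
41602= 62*671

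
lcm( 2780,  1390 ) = 2780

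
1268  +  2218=3486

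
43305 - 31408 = 11897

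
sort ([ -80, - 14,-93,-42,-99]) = [ - 99,-93, - 80, -42,-14]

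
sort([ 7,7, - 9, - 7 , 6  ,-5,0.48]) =[ - 9,- 7, - 5,0.48,6,7,7]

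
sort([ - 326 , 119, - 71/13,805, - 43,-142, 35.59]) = [-326,  -  142, - 43 , - 71/13, 35.59,119,805] 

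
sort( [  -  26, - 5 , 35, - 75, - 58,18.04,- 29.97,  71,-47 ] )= [-75,-58, -47,-29.97, - 26, -5, 18.04, 35, 71 ] 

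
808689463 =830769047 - 22079584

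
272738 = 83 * 3286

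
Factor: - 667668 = -2^2*3^1*55639^1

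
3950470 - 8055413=-4104943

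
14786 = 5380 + 9406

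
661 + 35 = 696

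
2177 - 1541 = 636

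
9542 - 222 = 9320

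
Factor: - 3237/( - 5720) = 249/440 = 2^(-3)*3^1*5^ (-1)*11^( - 1)*83^1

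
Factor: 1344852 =2^2 *3^2 * 37357^1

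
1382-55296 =-53914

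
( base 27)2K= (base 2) 1001010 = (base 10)74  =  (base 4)1022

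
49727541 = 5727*8683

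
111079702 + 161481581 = 272561283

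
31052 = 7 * 4436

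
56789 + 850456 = 907245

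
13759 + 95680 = 109439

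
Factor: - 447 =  - 3^1 * 149^1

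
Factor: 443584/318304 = 2^1*7^ ( - 3 ) * 239^1 = 478/343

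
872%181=148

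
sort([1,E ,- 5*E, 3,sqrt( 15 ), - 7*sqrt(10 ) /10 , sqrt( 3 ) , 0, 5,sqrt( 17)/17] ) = [ - 5 * E,-7*sqrt( 10)/10,0,sqrt (17 ) /17,1 , sqrt ( 3 ), E,3,sqrt (15),5] 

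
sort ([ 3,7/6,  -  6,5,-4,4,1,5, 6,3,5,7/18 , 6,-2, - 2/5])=[- 6, -4, - 2,  -  2/5, 7/18,  1,7/6,3,3, 4,5,5, 5,6,6]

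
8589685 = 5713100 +2876585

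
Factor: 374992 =2^4*23^1*1019^1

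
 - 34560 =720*(-48 )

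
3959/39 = 101 + 20/39 = 101.51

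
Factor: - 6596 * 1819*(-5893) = 2^2*17^2*71^1*83^1*97^1 * 107^1 = 70704944732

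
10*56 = 560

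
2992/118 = 25 + 21/59 = 25.36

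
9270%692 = 274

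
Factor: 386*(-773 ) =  - 298378= -2^1*193^1*773^1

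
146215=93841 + 52374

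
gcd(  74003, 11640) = 1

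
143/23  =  6 +5/23 = 6.22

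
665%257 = 151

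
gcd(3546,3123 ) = 9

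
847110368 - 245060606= 602049762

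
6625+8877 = 15502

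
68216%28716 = 10784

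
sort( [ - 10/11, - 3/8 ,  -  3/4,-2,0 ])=[ - 2,-10/11 ,- 3/4, - 3/8,0 ]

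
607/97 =607/97=6.26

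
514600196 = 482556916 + 32043280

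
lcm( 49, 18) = 882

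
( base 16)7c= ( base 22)5E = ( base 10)124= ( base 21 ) 5j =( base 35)3J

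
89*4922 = 438058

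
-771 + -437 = - 1208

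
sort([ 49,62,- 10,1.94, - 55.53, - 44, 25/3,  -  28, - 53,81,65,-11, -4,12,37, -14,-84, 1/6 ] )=[ - 84,-55.53,  -  53, - 44, - 28,-14 , - 11, - 10, - 4, 1/6,1.94, 25/3,12, 37, 49,62, 65, 81]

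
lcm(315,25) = 1575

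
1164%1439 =1164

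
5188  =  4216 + 972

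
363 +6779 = 7142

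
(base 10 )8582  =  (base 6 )103422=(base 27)BKN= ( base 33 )7t2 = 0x2186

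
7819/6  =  1303 + 1/6 = 1303.17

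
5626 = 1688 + 3938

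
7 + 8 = 15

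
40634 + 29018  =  69652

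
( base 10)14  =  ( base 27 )e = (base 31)e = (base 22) e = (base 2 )1110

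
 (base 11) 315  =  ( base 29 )d2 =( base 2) 101111011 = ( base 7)1051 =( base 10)379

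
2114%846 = 422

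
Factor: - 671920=  -  2^4*5^1*37^1*227^1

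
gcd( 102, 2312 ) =34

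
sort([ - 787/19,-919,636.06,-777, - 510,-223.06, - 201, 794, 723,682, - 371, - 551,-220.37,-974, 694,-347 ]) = [-974,  -  919, - 777,  -  551 ,-510, - 371,-347,- 223.06, - 220.37, - 201,  -  787/19,636.06,682,  694, 723, 794] 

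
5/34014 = 5/34014 =0.00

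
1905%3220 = 1905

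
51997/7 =7428+1/7 = 7428.14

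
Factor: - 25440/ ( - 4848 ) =2^1*5^1*53^1  *  101^( - 1 ) = 530/101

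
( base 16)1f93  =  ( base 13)38AA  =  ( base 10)8083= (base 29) 9hl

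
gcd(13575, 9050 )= 4525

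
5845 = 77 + 5768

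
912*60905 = 55545360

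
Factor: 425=5^2*17^1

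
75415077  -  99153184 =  - 23738107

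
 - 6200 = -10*620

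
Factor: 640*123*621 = 2^7*3^4*5^1*23^1*41^1 =48885120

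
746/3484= 373/1742 = 0.21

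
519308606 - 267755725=251552881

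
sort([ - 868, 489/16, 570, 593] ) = [ - 868,489/16 , 570,593]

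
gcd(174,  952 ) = 2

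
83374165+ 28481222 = 111855387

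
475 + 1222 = 1697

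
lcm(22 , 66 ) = 66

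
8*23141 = 185128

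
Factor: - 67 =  - 67^1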